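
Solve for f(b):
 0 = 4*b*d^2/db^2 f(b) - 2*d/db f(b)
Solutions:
 f(b) = C1 + C2*b^(3/2)


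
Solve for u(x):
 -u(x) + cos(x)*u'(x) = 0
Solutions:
 u(x) = C1*sqrt(sin(x) + 1)/sqrt(sin(x) - 1)


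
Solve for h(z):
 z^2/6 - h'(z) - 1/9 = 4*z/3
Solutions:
 h(z) = C1 + z^3/18 - 2*z^2/3 - z/9


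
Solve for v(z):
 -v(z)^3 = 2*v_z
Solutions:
 v(z) = -sqrt(-1/(C1 - z))
 v(z) = sqrt(-1/(C1 - z))


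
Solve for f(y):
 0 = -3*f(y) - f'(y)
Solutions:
 f(y) = C1*exp(-3*y)


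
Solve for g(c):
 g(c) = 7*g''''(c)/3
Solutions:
 g(c) = C1*exp(-3^(1/4)*7^(3/4)*c/7) + C2*exp(3^(1/4)*7^(3/4)*c/7) + C3*sin(3^(1/4)*7^(3/4)*c/7) + C4*cos(3^(1/4)*7^(3/4)*c/7)


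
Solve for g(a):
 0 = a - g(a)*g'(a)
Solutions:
 g(a) = -sqrt(C1 + a^2)
 g(a) = sqrt(C1 + a^2)


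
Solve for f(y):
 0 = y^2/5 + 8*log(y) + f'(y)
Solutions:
 f(y) = C1 - y^3/15 - 8*y*log(y) + 8*y


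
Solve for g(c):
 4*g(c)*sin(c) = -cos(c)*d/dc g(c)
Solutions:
 g(c) = C1*cos(c)^4


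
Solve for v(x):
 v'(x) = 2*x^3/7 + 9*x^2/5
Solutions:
 v(x) = C1 + x^4/14 + 3*x^3/5


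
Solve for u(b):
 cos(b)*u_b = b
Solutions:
 u(b) = C1 + Integral(b/cos(b), b)


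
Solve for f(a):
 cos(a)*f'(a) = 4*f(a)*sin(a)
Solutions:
 f(a) = C1/cos(a)^4


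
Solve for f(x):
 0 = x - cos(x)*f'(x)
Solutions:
 f(x) = C1 + Integral(x/cos(x), x)


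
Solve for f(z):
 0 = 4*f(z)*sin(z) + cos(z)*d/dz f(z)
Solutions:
 f(z) = C1*cos(z)^4


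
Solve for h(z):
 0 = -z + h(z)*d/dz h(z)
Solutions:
 h(z) = -sqrt(C1 + z^2)
 h(z) = sqrt(C1 + z^2)


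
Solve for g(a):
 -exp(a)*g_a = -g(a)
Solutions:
 g(a) = C1*exp(-exp(-a))


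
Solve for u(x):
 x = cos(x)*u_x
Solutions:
 u(x) = C1 + Integral(x/cos(x), x)


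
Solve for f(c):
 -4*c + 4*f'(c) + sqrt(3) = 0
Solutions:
 f(c) = C1 + c^2/2 - sqrt(3)*c/4


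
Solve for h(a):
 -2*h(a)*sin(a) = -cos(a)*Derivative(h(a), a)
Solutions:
 h(a) = C1/cos(a)^2


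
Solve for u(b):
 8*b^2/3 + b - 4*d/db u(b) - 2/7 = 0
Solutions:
 u(b) = C1 + 2*b^3/9 + b^2/8 - b/14


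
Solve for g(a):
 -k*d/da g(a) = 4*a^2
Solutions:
 g(a) = C1 - 4*a^3/(3*k)


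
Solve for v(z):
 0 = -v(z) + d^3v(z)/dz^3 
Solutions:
 v(z) = C3*exp(z) + (C1*sin(sqrt(3)*z/2) + C2*cos(sqrt(3)*z/2))*exp(-z/2)


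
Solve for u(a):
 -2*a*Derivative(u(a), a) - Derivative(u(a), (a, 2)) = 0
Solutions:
 u(a) = C1 + C2*erf(a)


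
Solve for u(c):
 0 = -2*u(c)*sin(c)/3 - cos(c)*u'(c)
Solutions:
 u(c) = C1*cos(c)^(2/3)


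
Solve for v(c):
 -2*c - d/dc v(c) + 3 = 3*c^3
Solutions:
 v(c) = C1 - 3*c^4/4 - c^2 + 3*c


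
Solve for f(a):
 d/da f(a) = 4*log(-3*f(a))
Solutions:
 -Integral(1/(log(-_y) + log(3)), (_y, f(a)))/4 = C1 - a


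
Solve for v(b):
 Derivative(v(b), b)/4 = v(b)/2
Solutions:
 v(b) = C1*exp(2*b)


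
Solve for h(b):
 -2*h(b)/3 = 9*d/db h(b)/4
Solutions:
 h(b) = C1*exp(-8*b/27)


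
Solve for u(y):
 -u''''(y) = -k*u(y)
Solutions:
 u(y) = C1*exp(-k^(1/4)*y) + C2*exp(k^(1/4)*y) + C3*exp(-I*k^(1/4)*y) + C4*exp(I*k^(1/4)*y)


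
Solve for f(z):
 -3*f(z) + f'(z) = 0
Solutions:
 f(z) = C1*exp(3*z)


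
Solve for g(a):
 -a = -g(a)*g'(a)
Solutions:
 g(a) = -sqrt(C1 + a^2)
 g(a) = sqrt(C1 + a^2)


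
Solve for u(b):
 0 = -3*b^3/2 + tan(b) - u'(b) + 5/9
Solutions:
 u(b) = C1 - 3*b^4/8 + 5*b/9 - log(cos(b))


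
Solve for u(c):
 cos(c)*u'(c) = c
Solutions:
 u(c) = C1 + Integral(c/cos(c), c)


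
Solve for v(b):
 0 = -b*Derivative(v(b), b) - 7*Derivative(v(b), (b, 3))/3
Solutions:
 v(b) = C1 + Integral(C2*airyai(-3^(1/3)*7^(2/3)*b/7) + C3*airybi(-3^(1/3)*7^(2/3)*b/7), b)


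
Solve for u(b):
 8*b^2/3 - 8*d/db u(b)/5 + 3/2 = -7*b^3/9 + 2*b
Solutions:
 u(b) = C1 + 35*b^4/288 + 5*b^3/9 - 5*b^2/8 + 15*b/16


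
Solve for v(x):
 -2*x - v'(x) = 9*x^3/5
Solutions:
 v(x) = C1 - 9*x^4/20 - x^2


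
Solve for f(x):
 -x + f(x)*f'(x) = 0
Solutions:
 f(x) = -sqrt(C1 + x^2)
 f(x) = sqrt(C1 + x^2)


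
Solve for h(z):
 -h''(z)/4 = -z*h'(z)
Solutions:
 h(z) = C1 + C2*erfi(sqrt(2)*z)


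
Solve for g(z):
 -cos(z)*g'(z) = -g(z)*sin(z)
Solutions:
 g(z) = C1/cos(z)


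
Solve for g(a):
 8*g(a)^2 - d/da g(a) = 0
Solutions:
 g(a) = -1/(C1 + 8*a)


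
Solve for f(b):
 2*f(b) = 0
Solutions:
 f(b) = 0


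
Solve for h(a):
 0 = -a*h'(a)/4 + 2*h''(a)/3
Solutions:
 h(a) = C1 + C2*erfi(sqrt(3)*a/4)


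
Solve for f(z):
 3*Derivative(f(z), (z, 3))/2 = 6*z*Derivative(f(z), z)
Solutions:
 f(z) = C1 + Integral(C2*airyai(2^(2/3)*z) + C3*airybi(2^(2/3)*z), z)


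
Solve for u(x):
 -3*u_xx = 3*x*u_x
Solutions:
 u(x) = C1 + C2*erf(sqrt(2)*x/2)


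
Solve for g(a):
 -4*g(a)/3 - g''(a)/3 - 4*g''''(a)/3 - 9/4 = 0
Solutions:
 g(a) = (C1*sin(a*cos(atan(3*sqrt(7))/2)) + C2*cos(a*cos(atan(3*sqrt(7))/2)))*exp(-a*sin(atan(3*sqrt(7))/2)) + (C3*sin(a*cos(atan(3*sqrt(7))/2)) + C4*cos(a*cos(atan(3*sqrt(7))/2)))*exp(a*sin(atan(3*sqrt(7))/2)) - 27/16


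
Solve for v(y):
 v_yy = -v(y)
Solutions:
 v(y) = C1*sin(y) + C2*cos(y)


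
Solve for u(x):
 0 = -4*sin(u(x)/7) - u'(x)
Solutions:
 4*x + 7*log(cos(u(x)/7) - 1)/2 - 7*log(cos(u(x)/7) + 1)/2 = C1


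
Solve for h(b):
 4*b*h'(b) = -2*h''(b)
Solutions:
 h(b) = C1 + C2*erf(b)


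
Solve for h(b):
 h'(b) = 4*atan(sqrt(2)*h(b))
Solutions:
 Integral(1/atan(sqrt(2)*_y), (_y, h(b))) = C1 + 4*b


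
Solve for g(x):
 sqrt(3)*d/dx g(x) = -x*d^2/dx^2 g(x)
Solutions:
 g(x) = C1 + C2*x^(1 - sqrt(3))


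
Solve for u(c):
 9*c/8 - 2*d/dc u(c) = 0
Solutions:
 u(c) = C1 + 9*c^2/32


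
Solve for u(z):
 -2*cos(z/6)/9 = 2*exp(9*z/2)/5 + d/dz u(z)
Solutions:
 u(z) = C1 - 4*exp(9*z/2)/45 - 4*sin(z/6)/3


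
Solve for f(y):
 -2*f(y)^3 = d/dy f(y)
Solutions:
 f(y) = -sqrt(2)*sqrt(-1/(C1 - 2*y))/2
 f(y) = sqrt(2)*sqrt(-1/(C1 - 2*y))/2


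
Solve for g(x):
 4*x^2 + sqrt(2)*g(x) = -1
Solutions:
 g(x) = sqrt(2)*(-4*x^2 - 1)/2


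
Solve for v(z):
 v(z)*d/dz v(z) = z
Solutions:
 v(z) = -sqrt(C1 + z^2)
 v(z) = sqrt(C1 + z^2)


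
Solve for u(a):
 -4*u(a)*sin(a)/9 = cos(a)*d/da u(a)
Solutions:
 u(a) = C1*cos(a)^(4/9)


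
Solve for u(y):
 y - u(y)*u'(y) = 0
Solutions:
 u(y) = -sqrt(C1 + y^2)
 u(y) = sqrt(C1 + y^2)


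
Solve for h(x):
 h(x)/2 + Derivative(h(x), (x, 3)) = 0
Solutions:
 h(x) = C3*exp(-2^(2/3)*x/2) + (C1*sin(2^(2/3)*sqrt(3)*x/4) + C2*cos(2^(2/3)*sqrt(3)*x/4))*exp(2^(2/3)*x/4)


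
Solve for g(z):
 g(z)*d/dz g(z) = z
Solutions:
 g(z) = -sqrt(C1 + z^2)
 g(z) = sqrt(C1 + z^2)


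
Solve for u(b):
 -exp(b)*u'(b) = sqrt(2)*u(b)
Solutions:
 u(b) = C1*exp(sqrt(2)*exp(-b))


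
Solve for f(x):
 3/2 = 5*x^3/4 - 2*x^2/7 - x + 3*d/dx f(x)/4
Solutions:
 f(x) = C1 - 5*x^4/12 + 8*x^3/63 + 2*x^2/3 + 2*x


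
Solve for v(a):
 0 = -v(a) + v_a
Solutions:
 v(a) = C1*exp(a)


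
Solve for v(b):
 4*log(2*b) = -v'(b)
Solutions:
 v(b) = C1 - 4*b*log(b) - b*log(16) + 4*b


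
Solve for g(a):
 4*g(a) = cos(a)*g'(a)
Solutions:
 g(a) = C1*(sin(a)^2 + 2*sin(a) + 1)/(sin(a)^2 - 2*sin(a) + 1)


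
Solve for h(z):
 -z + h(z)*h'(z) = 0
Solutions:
 h(z) = -sqrt(C1 + z^2)
 h(z) = sqrt(C1 + z^2)


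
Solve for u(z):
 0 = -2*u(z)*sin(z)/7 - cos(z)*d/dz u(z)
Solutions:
 u(z) = C1*cos(z)^(2/7)


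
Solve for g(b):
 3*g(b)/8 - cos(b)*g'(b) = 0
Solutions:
 g(b) = C1*(sin(b) + 1)^(3/16)/(sin(b) - 1)^(3/16)


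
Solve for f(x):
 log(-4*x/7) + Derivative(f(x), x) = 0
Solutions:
 f(x) = C1 - x*log(-x) + x*(-2*log(2) + 1 + log(7))


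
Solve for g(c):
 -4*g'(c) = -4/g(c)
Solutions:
 g(c) = -sqrt(C1 + 2*c)
 g(c) = sqrt(C1 + 2*c)


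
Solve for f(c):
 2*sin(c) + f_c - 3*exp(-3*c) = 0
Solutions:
 f(c) = C1 + 2*cos(c) - exp(-3*c)


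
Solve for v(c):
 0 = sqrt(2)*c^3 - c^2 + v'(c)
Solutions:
 v(c) = C1 - sqrt(2)*c^4/4 + c^3/3


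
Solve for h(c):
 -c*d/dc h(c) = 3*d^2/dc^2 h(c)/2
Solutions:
 h(c) = C1 + C2*erf(sqrt(3)*c/3)


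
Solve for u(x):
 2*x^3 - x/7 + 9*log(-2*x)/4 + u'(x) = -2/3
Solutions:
 u(x) = C1 - x^4/2 + x^2/14 - 9*x*log(-x)/4 + x*(19 - 27*log(2))/12


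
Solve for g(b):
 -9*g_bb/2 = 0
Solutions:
 g(b) = C1 + C2*b


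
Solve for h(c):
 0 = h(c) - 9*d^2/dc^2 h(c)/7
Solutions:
 h(c) = C1*exp(-sqrt(7)*c/3) + C2*exp(sqrt(7)*c/3)


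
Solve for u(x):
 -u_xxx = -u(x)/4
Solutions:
 u(x) = C3*exp(2^(1/3)*x/2) + (C1*sin(2^(1/3)*sqrt(3)*x/4) + C2*cos(2^(1/3)*sqrt(3)*x/4))*exp(-2^(1/3)*x/4)


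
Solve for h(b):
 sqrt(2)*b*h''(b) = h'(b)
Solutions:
 h(b) = C1 + C2*b^(sqrt(2)/2 + 1)


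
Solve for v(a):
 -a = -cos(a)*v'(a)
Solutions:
 v(a) = C1 + Integral(a/cos(a), a)


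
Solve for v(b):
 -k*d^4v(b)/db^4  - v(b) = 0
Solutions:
 v(b) = C1*exp(-b*(-1/k)^(1/4)) + C2*exp(b*(-1/k)^(1/4)) + C3*exp(-I*b*(-1/k)^(1/4)) + C4*exp(I*b*(-1/k)^(1/4))


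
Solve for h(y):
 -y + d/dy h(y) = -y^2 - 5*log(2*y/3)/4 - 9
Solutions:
 h(y) = C1 - y^3/3 + y^2/2 - 5*y*log(y)/4 - 31*y/4 - 5*y*log(2)/4 + 5*y*log(3)/4


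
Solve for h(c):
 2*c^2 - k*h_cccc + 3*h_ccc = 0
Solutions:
 h(c) = C1 + C2*c + C3*c^2 + C4*exp(3*c/k) - c^5/90 - c^4*k/54 - 2*c^3*k^2/81


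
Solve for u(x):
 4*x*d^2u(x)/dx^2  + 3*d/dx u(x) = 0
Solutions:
 u(x) = C1 + C2*x^(1/4)


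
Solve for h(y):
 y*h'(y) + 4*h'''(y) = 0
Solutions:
 h(y) = C1 + Integral(C2*airyai(-2^(1/3)*y/2) + C3*airybi(-2^(1/3)*y/2), y)


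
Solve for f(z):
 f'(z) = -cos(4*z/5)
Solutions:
 f(z) = C1 - 5*sin(4*z/5)/4


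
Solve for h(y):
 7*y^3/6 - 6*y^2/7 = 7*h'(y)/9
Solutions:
 h(y) = C1 + 3*y^4/8 - 18*y^3/49


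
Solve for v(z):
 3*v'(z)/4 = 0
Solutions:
 v(z) = C1


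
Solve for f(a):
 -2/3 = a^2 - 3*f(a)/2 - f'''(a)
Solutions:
 f(a) = C3*exp(-2^(2/3)*3^(1/3)*a/2) + 2*a^2/3 + (C1*sin(2^(2/3)*3^(5/6)*a/4) + C2*cos(2^(2/3)*3^(5/6)*a/4))*exp(2^(2/3)*3^(1/3)*a/4) + 4/9


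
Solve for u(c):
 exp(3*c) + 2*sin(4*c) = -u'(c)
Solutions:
 u(c) = C1 - exp(3*c)/3 + cos(4*c)/2


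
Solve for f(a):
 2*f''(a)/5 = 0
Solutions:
 f(a) = C1 + C2*a


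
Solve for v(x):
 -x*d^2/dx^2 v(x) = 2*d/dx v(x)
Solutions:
 v(x) = C1 + C2/x


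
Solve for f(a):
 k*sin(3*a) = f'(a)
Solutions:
 f(a) = C1 - k*cos(3*a)/3


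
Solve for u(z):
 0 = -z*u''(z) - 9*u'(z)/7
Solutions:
 u(z) = C1 + C2/z^(2/7)


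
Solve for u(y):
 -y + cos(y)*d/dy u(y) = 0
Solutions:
 u(y) = C1 + Integral(y/cos(y), y)


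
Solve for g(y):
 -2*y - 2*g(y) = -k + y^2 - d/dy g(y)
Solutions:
 g(y) = C1*exp(2*y) + k/2 - y^2/2 - 3*y/2 - 3/4


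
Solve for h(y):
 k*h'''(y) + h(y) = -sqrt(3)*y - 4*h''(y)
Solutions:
 h(y) = C1*exp(-y*((sqrt(((27 + 128/k^2)^2 - 16384/k^4)/k^2)/2 + 27/(2*k) + 64/k^3)^(1/3) + 4/k + 16/(k^2*(sqrt(((27 + 128/k^2)^2 - 16384/k^4)/k^2)/2 + 27/(2*k) + 64/k^3)^(1/3)))/3) + C2*exp(y*((sqrt(((27 + 128/k^2)^2 - 16384/k^4)/k^2)/2 + 27/(2*k) + 64/k^3)^(1/3) - sqrt(3)*I*(sqrt(((27 + 128/k^2)^2 - 16384/k^4)/k^2)/2 + 27/(2*k) + 64/k^3)^(1/3) - 8/k - 64/(k^2*(-1 + sqrt(3)*I)*(sqrt(((27 + 128/k^2)^2 - 16384/k^4)/k^2)/2 + 27/(2*k) + 64/k^3)^(1/3)))/6) + C3*exp(y*((sqrt(((27 + 128/k^2)^2 - 16384/k^4)/k^2)/2 + 27/(2*k) + 64/k^3)^(1/3) + sqrt(3)*I*(sqrt(((27 + 128/k^2)^2 - 16384/k^4)/k^2)/2 + 27/(2*k) + 64/k^3)^(1/3) - 8/k + 64/(k^2*(1 + sqrt(3)*I)*(sqrt(((27 + 128/k^2)^2 - 16384/k^4)/k^2)/2 + 27/(2*k) + 64/k^3)^(1/3)))/6) - sqrt(3)*y


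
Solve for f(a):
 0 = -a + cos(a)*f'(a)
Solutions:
 f(a) = C1 + Integral(a/cos(a), a)


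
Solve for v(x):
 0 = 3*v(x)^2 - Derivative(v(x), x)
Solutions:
 v(x) = -1/(C1 + 3*x)


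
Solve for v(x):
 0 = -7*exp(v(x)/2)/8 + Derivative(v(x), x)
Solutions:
 v(x) = 2*log(-1/(C1 + 7*x)) + 8*log(2)


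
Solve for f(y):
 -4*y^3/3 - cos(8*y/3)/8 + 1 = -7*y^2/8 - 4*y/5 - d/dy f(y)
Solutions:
 f(y) = C1 + y^4/3 - 7*y^3/24 - 2*y^2/5 - y + 3*sin(8*y/3)/64


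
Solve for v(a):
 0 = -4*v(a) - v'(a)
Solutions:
 v(a) = C1*exp(-4*a)


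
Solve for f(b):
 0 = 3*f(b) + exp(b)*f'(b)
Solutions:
 f(b) = C1*exp(3*exp(-b))


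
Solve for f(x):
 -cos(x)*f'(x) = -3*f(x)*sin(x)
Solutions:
 f(x) = C1/cos(x)^3


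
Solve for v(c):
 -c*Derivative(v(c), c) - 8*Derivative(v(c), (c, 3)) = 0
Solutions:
 v(c) = C1 + Integral(C2*airyai(-c/2) + C3*airybi(-c/2), c)


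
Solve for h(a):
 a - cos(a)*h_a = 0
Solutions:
 h(a) = C1 + Integral(a/cos(a), a)


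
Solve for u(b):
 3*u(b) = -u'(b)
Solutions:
 u(b) = C1*exp(-3*b)


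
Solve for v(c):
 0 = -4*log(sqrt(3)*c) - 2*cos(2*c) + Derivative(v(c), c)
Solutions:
 v(c) = C1 + 4*c*log(c) - 4*c + 2*c*log(3) + sin(2*c)


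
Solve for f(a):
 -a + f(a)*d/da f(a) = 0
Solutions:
 f(a) = -sqrt(C1 + a^2)
 f(a) = sqrt(C1 + a^2)


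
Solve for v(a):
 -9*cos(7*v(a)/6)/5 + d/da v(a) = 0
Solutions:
 -9*a/5 - 3*log(sin(7*v(a)/6) - 1)/7 + 3*log(sin(7*v(a)/6) + 1)/7 = C1


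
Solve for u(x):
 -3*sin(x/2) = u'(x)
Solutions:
 u(x) = C1 + 6*cos(x/2)


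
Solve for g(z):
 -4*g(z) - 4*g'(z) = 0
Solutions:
 g(z) = C1*exp(-z)


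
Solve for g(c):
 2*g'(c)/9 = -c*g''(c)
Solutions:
 g(c) = C1 + C2*c^(7/9)


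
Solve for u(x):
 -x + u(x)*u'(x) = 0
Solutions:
 u(x) = -sqrt(C1 + x^2)
 u(x) = sqrt(C1 + x^2)


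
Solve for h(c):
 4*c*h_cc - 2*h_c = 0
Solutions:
 h(c) = C1 + C2*c^(3/2)


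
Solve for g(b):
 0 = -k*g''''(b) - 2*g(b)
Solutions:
 g(b) = C1*exp(-2^(1/4)*b*(-1/k)^(1/4)) + C2*exp(2^(1/4)*b*(-1/k)^(1/4)) + C3*exp(-2^(1/4)*I*b*(-1/k)^(1/4)) + C4*exp(2^(1/4)*I*b*(-1/k)^(1/4))


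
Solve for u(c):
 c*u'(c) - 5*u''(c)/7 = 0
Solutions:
 u(c) = C1 + C2*erfi(sqrt(70)*c/10)


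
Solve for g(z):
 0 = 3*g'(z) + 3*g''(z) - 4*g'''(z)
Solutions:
 g(z) = C1 + C2*exp(z*(3 - sqrt(57))/8) + C3*exp(z*(3 + sqrt(57))/8)


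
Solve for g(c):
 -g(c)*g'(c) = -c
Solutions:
 g(c) = -sqrt(C1 + c^2)
 g(c) = sqrt(C1 + c^2)


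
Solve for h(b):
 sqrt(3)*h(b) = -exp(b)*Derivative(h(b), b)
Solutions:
 h(b) = C1*exp(sqrt(3)*exp(-b))


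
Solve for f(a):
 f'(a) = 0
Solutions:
 f(a) = C1


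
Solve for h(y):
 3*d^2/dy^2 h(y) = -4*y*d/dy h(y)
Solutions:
 h(y) = C1 + C2*erf(sqrt(6)*y/3)


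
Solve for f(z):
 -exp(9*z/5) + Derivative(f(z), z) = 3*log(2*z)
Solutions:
 f(z) = C1 + 3*z*log(z) + 3*z*(-1 + log(2)) + 5*exp(9*z/5)/9


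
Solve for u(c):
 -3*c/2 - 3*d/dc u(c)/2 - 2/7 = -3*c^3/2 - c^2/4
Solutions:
 u(c) = C1 + c^4/4 + c^3/18 - c^2/2 - 4*c/21


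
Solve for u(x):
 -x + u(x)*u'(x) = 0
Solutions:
 u(x) = -sqrt(C1 + x^2)
 u(x) = sqrt(C1 + x^2)


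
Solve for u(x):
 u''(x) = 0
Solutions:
 u(x) = C1 + C2*x


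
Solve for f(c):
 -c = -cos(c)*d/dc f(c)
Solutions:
 f(c) = C1 + Integral(c/cos(c), c)


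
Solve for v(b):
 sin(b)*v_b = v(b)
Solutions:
 v(b) = C1*sqrt(cos(b) - 1)/sqrt(cos(b) + 1)


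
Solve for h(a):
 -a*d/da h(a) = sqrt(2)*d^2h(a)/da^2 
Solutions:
 h(a) = C1 + C2*erf(2^(1/4)*a/2)


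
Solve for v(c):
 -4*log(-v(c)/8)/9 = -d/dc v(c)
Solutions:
 -9*Integral(1/(log(-_y) - 3*log(2)), (_y, v(c)))/4 = C1 - c


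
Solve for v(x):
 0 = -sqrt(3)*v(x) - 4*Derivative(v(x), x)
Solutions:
 v(x) = C1*exp(-sqrt(3)*x/4)


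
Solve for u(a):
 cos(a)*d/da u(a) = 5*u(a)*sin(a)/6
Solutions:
 u(a) = C1/cos(a)^(5/6)


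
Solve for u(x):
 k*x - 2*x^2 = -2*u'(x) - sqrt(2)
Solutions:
 u(x) = C1 - k*x^2/4 + x^3/3 - sqrt(2)*x/2


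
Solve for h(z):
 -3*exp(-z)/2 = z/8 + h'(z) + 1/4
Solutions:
 h(z) = C1 - z^2/16 - z/4 + 3*exp(-z)/2


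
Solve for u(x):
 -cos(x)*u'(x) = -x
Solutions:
 u(x) = C1 + Integral(x/cos(x), x)


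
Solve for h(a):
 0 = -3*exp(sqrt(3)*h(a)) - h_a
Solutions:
 h(a) = sqrt(3)*(2*log(1/(C1 + 3*a)) - log(3))/6


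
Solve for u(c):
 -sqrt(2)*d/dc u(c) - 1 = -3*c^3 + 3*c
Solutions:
 u(c) = C1 + 3*sqrt(2)*c^4/8 - 3*sqrt(2)*c^2/4 - sqrt(2)*c/2


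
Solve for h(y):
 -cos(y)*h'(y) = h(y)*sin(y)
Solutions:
 h(y) = C1*cos(y)


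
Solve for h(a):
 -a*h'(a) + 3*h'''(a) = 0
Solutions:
 h(a) = C1 + Integral(C2*airyai(3^(2/3)*a/3) + C3*airybi(3^(2/3)*a/3), a)


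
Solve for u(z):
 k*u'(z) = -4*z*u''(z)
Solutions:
 u(z) = C1 + z^(1 - re(k)/4)*(C2*sin(log(z)*Abs(im(k))/4) + C3*cos(log(z)*im(k)/4))


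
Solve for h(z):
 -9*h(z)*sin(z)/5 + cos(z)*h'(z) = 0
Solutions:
 h(z) = C1/cos(z)^(9/5)


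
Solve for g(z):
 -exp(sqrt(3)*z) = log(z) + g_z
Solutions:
 g(z) = C1 - z*log(z) + z - sqrt(3)*exp(sqrt(3)*z)/3


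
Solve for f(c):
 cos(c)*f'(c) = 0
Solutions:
 f(c) = C1


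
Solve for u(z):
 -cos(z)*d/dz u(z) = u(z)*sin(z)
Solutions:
 u(z) = C1*cos(z)


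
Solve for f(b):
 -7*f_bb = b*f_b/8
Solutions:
 f(b) = C1 + C2*erf(sqrt(7)*b/28)


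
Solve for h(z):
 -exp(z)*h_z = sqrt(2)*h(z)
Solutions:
 h(z) = C1*exp(sqrt(2)*exp(-z))


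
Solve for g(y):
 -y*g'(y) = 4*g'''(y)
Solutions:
 g(y) = C1 + Integral(C2*airyai(-2^(1/3)*y/2) + C3*airybi(-2^(1/3)*y/2), y)


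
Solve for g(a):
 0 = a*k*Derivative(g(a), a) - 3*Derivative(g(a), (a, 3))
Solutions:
 g(a) = C1 + Integral(C2*airyai(3^(2/3)*a*k^(1/3)/3) + C3*airybi(3^(2/3)*a*k^(1/3)/3), a)


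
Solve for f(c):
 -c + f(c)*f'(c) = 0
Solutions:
 f(c) = -sqrt(C1 + c^2)
 f(c) = sqrt(C1 + c^2)


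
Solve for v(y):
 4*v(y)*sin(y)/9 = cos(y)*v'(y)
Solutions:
 v(y) = C1/cos(y)^(4/9)


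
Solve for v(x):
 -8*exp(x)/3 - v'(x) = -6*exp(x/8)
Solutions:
 v(x) = C1 + 48*exp(x/8) - 8*exp(x)/3


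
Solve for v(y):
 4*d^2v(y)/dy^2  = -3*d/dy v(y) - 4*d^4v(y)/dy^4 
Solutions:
 v(y) = C1 + C2*exp(-3^(1/3)*y*(-(27 + sqrt(921))^(1/3) + 4*3^(1/3)/(27 + sqrt(921))^(1/3))/12)*sin(3^(1/6)*y*((27 + sqrt(921))^(-1/3) + 3^(2/3)*(27 + sqrt(921))^(1/3)/12)) + C3*exp(-3^(1/3)*y*(-(27 + sqrt(921))^(1/3) + 4*3^(1/3)/(27 + sqrt(921))^(1/3))/12)*cos(3^(1/6)*y*((27 + sqrt(921))^(-1/3) + 3^(2/3)*(27 + sqrt(921))^(1/3)/12)) + C4*exp(3^(1/3)*y*(-(27 + sqrt(921))^(1/3) + 4*3^(1/3)/(27 + sqrt(921))^(1/3))/6)


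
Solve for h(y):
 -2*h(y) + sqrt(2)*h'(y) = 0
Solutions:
 h(y) = C1*exp(sqrt(2)*y)


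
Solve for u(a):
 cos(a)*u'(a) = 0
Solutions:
 u(a) = C1


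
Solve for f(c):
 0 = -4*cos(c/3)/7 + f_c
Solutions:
 f(c) = C1 + 12*sin(c/3)/7


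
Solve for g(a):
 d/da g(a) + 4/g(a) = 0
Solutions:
 g(a) = -sqrt(C1 - 8*a)
 g(a) = sqrt(C1 - 8*a)


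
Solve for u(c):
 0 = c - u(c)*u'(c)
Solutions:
 u(c) = -sqrt(C1 + c^2)
 u(c) = sqrt(C1 + c^2)


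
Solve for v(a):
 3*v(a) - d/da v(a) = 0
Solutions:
 v(a) = C1*exp(3*a)


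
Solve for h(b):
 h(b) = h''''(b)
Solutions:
 h(b) = C1*exp(-b) + C2*exp(b) + C3*sin(b) + C4*cos(b)


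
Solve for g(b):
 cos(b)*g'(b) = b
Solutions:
 g(b) = C1 + Integral(b/cos(b), b)


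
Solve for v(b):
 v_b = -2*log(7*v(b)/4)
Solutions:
 -Integral(1/(-log(_y) - log(7) + 2*log(2)), (_y, v(b)))/2 = C1 - b


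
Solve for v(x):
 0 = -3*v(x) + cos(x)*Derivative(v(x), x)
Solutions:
 v(x) = C1*(sin(x) + 1)^(3/2)/(sin(x) - 1)^(3/2)


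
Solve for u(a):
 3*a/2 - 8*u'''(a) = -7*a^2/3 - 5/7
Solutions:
 u(a) = C1 + C2*a + C3*a^2 + 7*a^5/1440 + a^4/128 + 5*a^3/336


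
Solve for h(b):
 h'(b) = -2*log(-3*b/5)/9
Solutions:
 h(b) = C1 - 2*b*log(-b)/9 + 2*b*(-log(3) + 1 + log(5))/9


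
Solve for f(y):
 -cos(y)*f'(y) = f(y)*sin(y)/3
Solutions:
 f(y) = C1*cos(y)^(1/3)


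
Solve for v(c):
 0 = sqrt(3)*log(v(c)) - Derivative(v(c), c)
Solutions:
 li(v(c)) = C1 + sqrt(3)*c


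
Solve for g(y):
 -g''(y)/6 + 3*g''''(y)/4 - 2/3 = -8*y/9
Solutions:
 g(y) = C1 + C2*y + C3*exp(-sqrt(2)*y/3) + C4*exp(sqrt(2)*y/3) + 8*y^3/9 - 2*y^2


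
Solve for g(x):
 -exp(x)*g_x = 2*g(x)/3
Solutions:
 g(x) = C1*exp(2*exp(-x)/3)


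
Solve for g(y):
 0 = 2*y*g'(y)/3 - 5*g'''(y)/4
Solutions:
 g(y) = C1 + Integral(C2*airyai(2*15^(2/3)*y/15) + C3*airybi(2*15^(2/3)*y/15), y)


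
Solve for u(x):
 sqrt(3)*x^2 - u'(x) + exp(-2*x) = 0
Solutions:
 u(x) = C1 + sqrt(3)*x^3/3 - exp(-2*x)/2


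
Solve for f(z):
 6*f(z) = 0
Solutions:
 f(z) = 0


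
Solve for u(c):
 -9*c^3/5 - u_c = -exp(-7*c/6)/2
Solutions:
 u(c) = C1 - 9*c^4/20 - 3*exp(-7*c/6)/7


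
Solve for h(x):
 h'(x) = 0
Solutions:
 h(x) = C1


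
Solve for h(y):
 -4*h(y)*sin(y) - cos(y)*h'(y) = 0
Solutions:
 h(y) = C1*cos(y)^4


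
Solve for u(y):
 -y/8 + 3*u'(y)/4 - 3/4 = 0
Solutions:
 u(y) = C1 + y^2/12 + y


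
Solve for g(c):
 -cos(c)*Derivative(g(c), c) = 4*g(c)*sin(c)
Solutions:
 g(c) = C1*cos(c)^4


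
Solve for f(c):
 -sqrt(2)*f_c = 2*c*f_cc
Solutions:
 f(c) = C1 + C2*c^(1 - sqrt(2)/2)


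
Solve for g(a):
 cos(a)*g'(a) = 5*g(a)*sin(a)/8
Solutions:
 g(a) = C1/cos(a)^(5/8)


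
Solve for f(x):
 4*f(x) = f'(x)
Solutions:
 f(x) = C1*exp(4*x)


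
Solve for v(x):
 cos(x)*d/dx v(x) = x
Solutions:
 v(x) = C1 + Integral(x/cos(x), x)


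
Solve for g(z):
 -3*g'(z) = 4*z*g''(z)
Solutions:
 g(z) = C1 + C2*z^(1/4)


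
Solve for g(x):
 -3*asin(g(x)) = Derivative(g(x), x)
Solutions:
 Integral(1/asin(_y), (_y, g(x))) = C1 - 3*x


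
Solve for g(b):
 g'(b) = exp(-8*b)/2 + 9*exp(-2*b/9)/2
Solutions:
 g(b) = C1 - exp(-8*b)/16 - 81*exp(-2*b/9)/4


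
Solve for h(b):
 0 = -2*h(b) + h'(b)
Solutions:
 h(b) = C1*exp(2*b)


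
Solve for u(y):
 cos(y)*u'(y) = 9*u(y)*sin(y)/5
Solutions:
 u(y) = C1/cos(y)^(9/5)


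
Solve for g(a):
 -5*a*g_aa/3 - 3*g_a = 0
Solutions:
 g(a) = C1 + C2/a^(4/5)


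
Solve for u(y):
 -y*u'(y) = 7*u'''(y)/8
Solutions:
 u(y) = C1 + Integral(C2*airyai(-2*7^(2/3)*y/7) + C3*airybi(-2*7^(2/3)*y/7), y)


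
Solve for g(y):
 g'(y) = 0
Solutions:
 g(y) = C1


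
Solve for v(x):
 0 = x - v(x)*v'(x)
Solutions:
 v(x) = -sqrt(C1 + x^2)
 v(x) = sqrt(C1 + x^2)


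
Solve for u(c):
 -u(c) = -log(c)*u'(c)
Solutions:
 u(c) = C1*exp(li(c))


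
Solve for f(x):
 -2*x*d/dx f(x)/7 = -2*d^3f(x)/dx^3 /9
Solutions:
 f(x) = C1 + Integral(C2*airyai(21^(2/3)*x/7) + C3*airybi(21^(2/3)*x/7), x)


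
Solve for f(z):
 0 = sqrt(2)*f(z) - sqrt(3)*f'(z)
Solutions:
 f(z) = C1*exp(sqrt(6)*z/3)


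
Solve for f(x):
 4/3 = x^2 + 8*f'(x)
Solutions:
 f(x) = C1 - x^3/24 + x/6


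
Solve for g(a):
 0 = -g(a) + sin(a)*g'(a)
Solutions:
 g(a) = C1*sqrt(cos(a) - 1)/sqrt(cos(a) + 1)


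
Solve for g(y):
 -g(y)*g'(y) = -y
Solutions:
 g(y) = -sqrt(C1 + y^2)
 g(y) = sqrt(C1 + y^2)


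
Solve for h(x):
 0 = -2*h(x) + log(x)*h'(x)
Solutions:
 h(x) = C1*exp(2*li(x))


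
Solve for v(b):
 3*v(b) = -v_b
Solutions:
 v(b) = C1*exp(-3*b)


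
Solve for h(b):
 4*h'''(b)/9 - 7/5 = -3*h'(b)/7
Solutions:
 h(b) = C1 + C2*sin(3*sqrt(21)*b/14) + C3*cos(3*sqrt(21)*b/14) + 49*b/15


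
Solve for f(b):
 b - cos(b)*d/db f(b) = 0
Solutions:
 f(b) = C1 + Integral(b/cos(b), b)


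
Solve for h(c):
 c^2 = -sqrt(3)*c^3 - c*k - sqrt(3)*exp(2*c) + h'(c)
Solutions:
 h(c) = C1 + sqrt(3)*c^4/4 + c^3/3 + c^2*k/2 + sqrt(3)*exp(2*c)/2


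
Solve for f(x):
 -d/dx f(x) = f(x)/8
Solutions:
 f(x) = C1*exp(-x/8)


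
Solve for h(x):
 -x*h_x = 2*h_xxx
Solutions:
 h(x) = C1 + Integral(C2*airyai(-2^(2/3)*x/2) + C3*airybi(-2^(2/3)*x/2), x)


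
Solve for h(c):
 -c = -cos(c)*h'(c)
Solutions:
 h(c) = C1 + Integral(c/cos(c), c)


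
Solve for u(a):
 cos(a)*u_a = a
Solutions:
 u(a) = C1 + Integral(a/cos(a), a)


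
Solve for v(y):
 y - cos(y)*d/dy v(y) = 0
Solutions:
 v(y) = C1 + Integral(y/cos(y), y)


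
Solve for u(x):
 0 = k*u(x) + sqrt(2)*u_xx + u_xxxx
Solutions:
 u(x) = C1*exp(-2^(3/4)*x*sqrt(-sqrt(1 - 2*k) - 1)/2) + C2*exp(2^(3/4)*x*sqrt(-sqrt(1 - 2*k) - 1)/2) + C3*exp(-2^(3/4)*x*sqrt(sqrt(1 - 2*k) - 1)/2) + C4*exp(2^(3/4)*x*sqrt(sqrt(1 - 2*k) - 1)/2)


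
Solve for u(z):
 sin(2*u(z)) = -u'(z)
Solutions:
 u(z) = pi - acos((-C1 - exp(4*z))/(C1 - exp(4*z)))/2
 u(z) = acos((-C1 - exp(4*z))/(C1 - exp(4*z)))/2


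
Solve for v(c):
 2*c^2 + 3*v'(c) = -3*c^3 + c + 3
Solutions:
 v(c) = C1 - c^4/4 - 2*c^3/9 + c^2/6 + c


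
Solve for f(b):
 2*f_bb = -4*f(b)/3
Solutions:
 f(b) = C1*sin(sqrt(6)*b/3) + C2*cos(sqrt(6)*b/3)


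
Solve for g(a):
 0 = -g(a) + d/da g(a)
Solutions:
 g(a) = C1*exp(a)


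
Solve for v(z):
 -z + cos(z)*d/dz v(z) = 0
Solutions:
 v(z) = C1 + Integral(z/cos(z), z)


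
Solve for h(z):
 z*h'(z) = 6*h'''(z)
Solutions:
 h(z) = C1 + Integral(C2*airyai(6^(2/3)*z/6) + C3*airybi(6^(2/3)*z/6), z)


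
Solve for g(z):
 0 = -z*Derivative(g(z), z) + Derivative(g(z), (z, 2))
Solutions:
 g(z) = C1 + C2*erfi(sqrt(2)*z/2)


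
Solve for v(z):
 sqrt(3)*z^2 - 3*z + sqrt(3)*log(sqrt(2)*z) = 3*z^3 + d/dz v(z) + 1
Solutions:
 v(z) = C1 - 3*z^4/4 + sqrt(3)*z^3/3 - 3*z^2/2 + sqrt(3)*z*log(z) - sqrt(3)*z - z + sqrt(3)*z*log(2)/2


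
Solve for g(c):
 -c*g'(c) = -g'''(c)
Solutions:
 g(c) = C1 + Integral(C2*airyai(c) + C3*airybi(c), c)


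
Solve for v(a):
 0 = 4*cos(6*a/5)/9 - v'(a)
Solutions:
 v(a) = C1 + 10*sin(6*a/5)/27


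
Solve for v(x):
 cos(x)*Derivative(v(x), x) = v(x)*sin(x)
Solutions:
 v(x) = C1/cos(x)


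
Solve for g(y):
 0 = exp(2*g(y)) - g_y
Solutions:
 g(y) = log(-sqrt(-1/(C1 + y))) - log(2)/2
 g(y) = log(-1/(C1 + y))/2 - log(2)/2


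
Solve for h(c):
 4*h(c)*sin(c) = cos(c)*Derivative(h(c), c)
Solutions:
 h(c) = C1/cos(c)^4


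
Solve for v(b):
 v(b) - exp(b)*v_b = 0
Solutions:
 v(b) = C1*exp(-exp(-b))


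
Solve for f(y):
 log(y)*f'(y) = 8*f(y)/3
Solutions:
 f(y) = C1*exp(8*li(y)/3)


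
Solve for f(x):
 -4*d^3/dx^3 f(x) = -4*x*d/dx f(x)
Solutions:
 f(x) = C1 + Integral(C2*airyai(x) + C3*airybi(x), x)


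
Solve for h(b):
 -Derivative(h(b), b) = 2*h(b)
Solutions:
 h(b) = C1*exp(-2*b)


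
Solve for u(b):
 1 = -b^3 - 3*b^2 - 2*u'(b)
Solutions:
 u(b) = C1 - b^4/8 - b^3/2 - b/2


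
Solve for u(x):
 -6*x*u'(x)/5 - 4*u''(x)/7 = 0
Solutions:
 u(x) = C1 + C2*erf(sqrt(105)*x/10)


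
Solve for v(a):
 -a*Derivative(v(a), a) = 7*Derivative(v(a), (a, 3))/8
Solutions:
 v(a) = C1 + Integral(C2*airyai(-2*7^(2/3)*a/7) + C3*airybi(-2*7^(2/3)*a/7), a)


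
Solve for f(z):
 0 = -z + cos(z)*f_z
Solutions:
 f(z) = C1 + Integral(z/cos(z), z)


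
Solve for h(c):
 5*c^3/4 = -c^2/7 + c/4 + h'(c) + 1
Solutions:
 h(c) = C1 + 5*c^4/16 + c^3/21 - c^2/8 - c


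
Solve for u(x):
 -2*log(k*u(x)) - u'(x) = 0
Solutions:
 li(k*u(x))/k = C1 - 2*x


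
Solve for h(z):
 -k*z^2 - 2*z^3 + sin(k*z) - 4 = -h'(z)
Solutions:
 h(z) = C1 + k*z^3/3 + z^4/2 + 4*z + cos(k*z)/k


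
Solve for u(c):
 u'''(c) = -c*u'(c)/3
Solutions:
 u(c) = C1 + Integral(C2*airyai(-3^(2/3)*c/3) + C3*airybi(-3^(2/3)*c/3), c)


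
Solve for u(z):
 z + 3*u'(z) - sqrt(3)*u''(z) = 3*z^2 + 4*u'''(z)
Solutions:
 u(z) = C1 + C2*exp(z*(-sqrt(3) + sqrt(51))/8) + C3*exp(-z*(sqrt(3) + sqrt(51))/8) + z^3/3 - z^2/6 + sqrt(3)*z^2/3 - sqrt(3)*z/9 + 10*z/3


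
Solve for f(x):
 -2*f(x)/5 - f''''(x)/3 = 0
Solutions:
 f(x) = (C1*sin(10^(3/4)*3^(1/4)*x/10) + C2*cos(10^(3/4)*3^(1/4)*x/10))*exp(-10^(3/4)*3^(1/4)*x/10) + (C3*sin(10^(3/4)*3^(1/4)*x/10) + C4*cos(10^(3/4)*3^(1/4)*x/10))*exp(10^(3/4)*3^(1/4)*x/10)


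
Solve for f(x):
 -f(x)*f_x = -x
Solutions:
 f(x) = -sqrt(C1 + x^2)
 f(x) = sqrt(C1 + x^2)


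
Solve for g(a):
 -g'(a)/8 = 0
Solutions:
 g(a) = C1


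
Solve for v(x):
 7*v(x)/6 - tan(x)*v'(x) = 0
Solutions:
 v(x) = C1*sin(x)^(7/6)


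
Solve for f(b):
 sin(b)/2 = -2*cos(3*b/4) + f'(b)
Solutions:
 f(b) = C1 + 8*sin(3*b/4)/3 - cos(b)/2


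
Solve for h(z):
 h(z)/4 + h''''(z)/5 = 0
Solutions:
 h(z) = (C1*sin(5^(1/4)*z/2) + C2*cos(5^(1/4)*z/2))*exp(-5^(1/4)*z/2) + (C3*sin(5^(1/4)*z/2) + C4*cos(5^(1/4)*z/2))*exp(5^(1/4)*z/2)


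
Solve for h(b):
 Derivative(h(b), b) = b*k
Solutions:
 h(b) = C1 + b^2*k/2


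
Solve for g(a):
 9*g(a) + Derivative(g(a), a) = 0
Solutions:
 g(a) = C1*exp(-9*a)


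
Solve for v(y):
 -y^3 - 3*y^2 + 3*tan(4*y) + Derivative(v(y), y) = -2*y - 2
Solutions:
 v(y) = C1 + y^4/4 + y^3 - y^2 - 2*y + 3*log(cos(4*y))/4


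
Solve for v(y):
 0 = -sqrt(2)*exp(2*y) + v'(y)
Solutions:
 v(y) = C1 + sqrt(2)*exp(2*y)/2


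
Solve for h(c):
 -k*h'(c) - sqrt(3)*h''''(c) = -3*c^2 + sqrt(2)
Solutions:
 h(c) = C1 + C2*exp(3^(5/6)*c*(-k)^(1/3)/3) + C3*exp(c*(-k)^(1/3)*(-3^(5/6) + 3*3^(1/3)*I)/6) + C4*exp(-c*(-k)^(1/3)*(3^(5/6) + 3*3^(1/3)*I)/6) + c^3/k - sqrt(2)*c/k


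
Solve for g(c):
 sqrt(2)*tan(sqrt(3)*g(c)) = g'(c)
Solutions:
 g(c) = sqrt(3)*(pi - asin(C1*exp(sqrt(6)*c)))/3
 g(c) = sqrt(3)*asin(C1*exp(sqrt(6)*c))/3


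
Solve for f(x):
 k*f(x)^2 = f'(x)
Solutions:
 f(x) = -1/(C1 + k*x)


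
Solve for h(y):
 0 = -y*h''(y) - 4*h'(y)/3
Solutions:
 h(y) = C1 + C2/y^(1/3)


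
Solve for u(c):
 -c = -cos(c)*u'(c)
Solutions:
 u(c) = C1 + Integral(c/cos(c), c)


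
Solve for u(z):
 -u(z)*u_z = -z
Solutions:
 u(z) = -sqrt(C1 + z^2)
 u(z) = sqrt(C1 + z^2)


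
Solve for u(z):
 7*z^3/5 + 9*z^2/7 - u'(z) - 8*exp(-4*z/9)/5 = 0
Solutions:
 u(z) = C1 + 7*z^4/20 + 3*z^3/7 + 18*exp(-4*z/9)/5


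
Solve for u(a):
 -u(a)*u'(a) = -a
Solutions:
 u(a) = -sqrt(C1 + a^2)
 u(a) = sqrt(C1 + a^2)


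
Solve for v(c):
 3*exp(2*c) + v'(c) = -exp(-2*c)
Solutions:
 v(c) = C1 - 3*exp(2*c)/2 + exp(-2*c)/2


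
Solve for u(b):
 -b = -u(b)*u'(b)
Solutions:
 u(b) = -sqrt(C1 + b^2)
 u(b) = sqrt(C1 + b^2)


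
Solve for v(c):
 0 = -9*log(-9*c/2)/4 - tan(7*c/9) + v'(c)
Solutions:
 v(c) = C1 + 9*c*log(-c)/4 - 9*c/4 - 9*c*log(2)/4 + 9*c*log(3)/2 - 9*log(cos(7*c/9))/7


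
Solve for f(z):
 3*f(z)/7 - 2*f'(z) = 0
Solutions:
 f(z) = C1*exp(3*z/14)


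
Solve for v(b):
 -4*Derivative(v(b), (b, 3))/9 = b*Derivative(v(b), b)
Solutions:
 v(b) = C1 + Integral(C2*airyai(-2^(1/3)*3^(2/3)*b/2) + C3*airybi(-2^(1/3)*3^(2/3)*b/2), b)


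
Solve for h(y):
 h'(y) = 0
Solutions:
 h(y) = C1


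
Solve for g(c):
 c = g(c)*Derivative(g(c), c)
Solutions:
 g(c) = -sqrt(C1 + c^2)
 g(c) = sqrt(C1 + c^2)


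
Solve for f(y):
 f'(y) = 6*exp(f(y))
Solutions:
 f(y) = log(-1/(C1 + 6*y))


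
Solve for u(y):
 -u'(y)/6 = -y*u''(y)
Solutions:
 u(y) = C1 + C2*y^(7/6)


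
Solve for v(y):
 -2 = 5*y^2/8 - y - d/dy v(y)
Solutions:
 v(y) = C1 + 5*y^3/24 - y^2/2 + 2*y


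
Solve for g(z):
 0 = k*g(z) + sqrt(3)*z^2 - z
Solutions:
 g(z) = z*(-sqrt(3)*z + 1)/k


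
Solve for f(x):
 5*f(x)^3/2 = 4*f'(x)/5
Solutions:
 f(x) = -2*sqrt(-1/(C1 + 25*x))
 f(x) = 2*sqrt(-1/(C1 + 25*x))


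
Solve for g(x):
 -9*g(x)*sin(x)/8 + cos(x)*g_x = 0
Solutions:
 g(x) = C1/cos(x)^(9/8)


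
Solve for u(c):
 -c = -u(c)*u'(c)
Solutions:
 u(c) = -sqrt(C1 + c^2)
 u(c) = sqrt(C1 + c^2)


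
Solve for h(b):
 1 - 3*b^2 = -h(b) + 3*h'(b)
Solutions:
 h(b) = C1*exp(b/3) + 3*b^2 + 18*b + 53


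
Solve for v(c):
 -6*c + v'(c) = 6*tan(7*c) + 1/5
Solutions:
 v(c) = C1 + 3*c^2 + c/5 - 6*log(cos(7*c))/7


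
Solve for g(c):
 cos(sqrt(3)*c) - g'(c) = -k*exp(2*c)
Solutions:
 g(c) = C1 + k*exp(2*c)/2 + sqrt(3)*sin(sqrt(3)*c)/3


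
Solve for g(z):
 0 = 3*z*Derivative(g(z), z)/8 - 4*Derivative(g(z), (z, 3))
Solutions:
 g(z) = C1 + Integral(C2*airyai(6^(1/3)*z/4) + C3*airybi(6^(1/3)*z/4), z)


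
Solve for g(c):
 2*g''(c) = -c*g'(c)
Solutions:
 g(c) = C1 + C2*erf(c/2)


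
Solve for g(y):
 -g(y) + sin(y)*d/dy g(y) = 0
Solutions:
 g(y) = C1*sqrt(cos(y) - 1)/sqrt(cos(y) + 1)


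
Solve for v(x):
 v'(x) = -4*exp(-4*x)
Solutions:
 v(x) = C1 + exp(-4*x)


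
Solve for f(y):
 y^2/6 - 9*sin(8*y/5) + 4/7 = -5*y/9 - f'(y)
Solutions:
 f(y) = C1 - y^3/18 - 5*y^2/18 - 4*y/7 - 45*cos(8*y/5)/8


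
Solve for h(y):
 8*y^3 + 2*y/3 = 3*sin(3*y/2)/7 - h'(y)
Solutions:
 h(y) = C1 - 2*y^4 - y^2/3 - 2*cos(3*y/2)/7


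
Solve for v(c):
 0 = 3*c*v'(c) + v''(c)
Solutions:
 v(c) = C1 + C2*erf(sqrt(6)*c/2)


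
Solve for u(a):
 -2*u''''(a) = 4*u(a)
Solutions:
 u(a) = (C1*sin(2^(3/4)*a/2) + C2*cos(2^(3/4)*a/2))*exp(-2^(3/4)*a/2) + (C3*sin(2^(3/4)*a/2) + C4*cos(2^(3/4)*a/2))*exp(2^(3/4)*a/2)


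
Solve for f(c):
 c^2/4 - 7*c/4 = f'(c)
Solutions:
 f(c) = C1 + c^3/12 - 7*c^2/8


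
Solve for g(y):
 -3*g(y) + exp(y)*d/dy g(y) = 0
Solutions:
 g(y) = C1*exp(-3*exp(-y))


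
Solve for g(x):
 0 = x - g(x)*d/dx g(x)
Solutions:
 g(x) = -sqrt(C1 + x^2)
 g(x) = sqrt(C1 + x^2)


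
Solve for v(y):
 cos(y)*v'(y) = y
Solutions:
 v(y) = C1 + Integral(y/cos(y), y)


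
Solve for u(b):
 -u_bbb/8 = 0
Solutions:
 u(b) = C1 + C2*b + C3*b^2


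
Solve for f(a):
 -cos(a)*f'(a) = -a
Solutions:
 f(a) = C1 + Integral(a/cos(a), a)


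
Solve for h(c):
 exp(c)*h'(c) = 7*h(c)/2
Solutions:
 h(c) = C1*exp(-7*exp(-c)/2)


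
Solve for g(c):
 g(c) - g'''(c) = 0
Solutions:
 g(c) = C3*exp(c) + (C1*sin(sqrt(3)*c/2) + C2*cos(sqrt(3)*c/2))*exp(-c/2)


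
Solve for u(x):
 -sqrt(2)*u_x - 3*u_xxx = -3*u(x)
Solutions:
 u(x) = C1*exp(-x*(-2*2^(5/6)/(27 + sqrt(8*sqrt(2) + 729))^(1/3) + 2^(2/3)*(27 + sqrt(8*sqrt(2) + 729))^(1/3))/12)*sin(sqrt(3)*x*(2*2^(5/6)/(27 + sqrt(8*sqrt(2) + 729))^(1/3) + 2^(2/3)*(27 + sqrt(8*sqrt(2) + 729))^(1/3))/12) + C2*exp(-x*(-2*2^(5/6)/(27 + sqrt(8*sqrt(2) + 729))^(1/3) + 2^(2/3)*(27 + sqrt(8*sqrt(2) + 729))^(1/3))/12)*cos(sqrt(3)*x*(2*2^(5/6)/(27 + sqrt(8*sqrt(2) + 729))^(1/3) + 2^(2/3)*(27 + sqrt(8*sqrt(2) + 729))^(1/3))/12) + C3*exp(x*(-2*2^(5/6)/(27 + sqrt(8*sqrt(2) + 729))^(1/3) + 2^(2/3)*(27 + sqrt(8*sqrt(2) + 729))^(1/3))/6)


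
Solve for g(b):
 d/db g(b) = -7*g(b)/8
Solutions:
 g(b) = C1*exp(-7*b/8)


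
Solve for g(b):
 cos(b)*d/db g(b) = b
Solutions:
 g(b) = C1 + Integral(b/cos(b), b)


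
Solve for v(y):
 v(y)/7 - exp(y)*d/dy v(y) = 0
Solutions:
 v(y) = C1*exp(-exp(-y)/7)


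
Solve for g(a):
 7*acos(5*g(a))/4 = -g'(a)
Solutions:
 Integral(1/acos(5*_y), (_y, g(a))) = C1 - 7*a/4


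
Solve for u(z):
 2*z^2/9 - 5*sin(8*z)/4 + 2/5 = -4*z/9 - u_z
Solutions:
 u(z) = C1 - 2*z^3/27 - 2*z^2/9 - 2*z/5 - 5*cos(8*z)/32


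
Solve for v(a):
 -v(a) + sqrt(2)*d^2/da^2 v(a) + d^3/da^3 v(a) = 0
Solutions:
 v(a) = C1*exp(-a*(4*2^(1/3)/(-4*sqrt(2) + sqrt(-32 + (27 - 4*sqrt(2))^2) + 27)^(1/3) + 2^(2/3)*(-4*sqrt(2) + sqrt(-32 + (27 - 4*sqrt(2))^2) + 27)^(1/3) + 4*sqrt(2))/12)*sin(2^(1/3)*sqrt(3)*a*(-2^(1/3)*(-4*sqrt(2) + sqrt(-32 + 729*(-1 + 4*sqrt(2)/27)^2) + 27)^(1/3) + 4/(-4*sqrt(2) + sqrt(-32 + 729*(-1 + 4*sqrt(2)/27)^2) + 27)^(1/3))/12) + C2*exp(-a*(4*2^(1/3)/(-4*sqrt(2) + sqrt(-32 + (27 - 4*sqrt(2))^2) + 27)^(1/3) + 2^(2/3)*(-4*sqrt(2) + sqrt(-32 + (27 - 4*sqrt(2))^2) + 27)^(1/3) + 4*sqrt(2))/12)*cos(2^(1/3)*sqrt(3)*a*(-2^(1/3)*(-4*sqrt(2) + sqrt(-32 + 729*(-1 + 4*sqrt(2)/27)^2) + 27)^(1/3) + 4/(-4*sqrt(2) + sqrt(-32 + 729*(-1 + 4*sqrt(2)/27)^2) + 27)^(1/3))/12) + C3*exp(a*(-2*sqrt(2) + 4*2^(1/3)/(-4*sqrt(2) + sqrt(-32 + (27 - 4*sqrt(2))^2) + 27)^(1/3) + 2^(2/3)*(-4*sqrt(2) + sqrt(-32 + (27 - 4*sqrt(2))^2) + 27)^(1/3))/6)


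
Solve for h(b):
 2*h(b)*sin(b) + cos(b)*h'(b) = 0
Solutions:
 h(b) = C1*cos(b)^2


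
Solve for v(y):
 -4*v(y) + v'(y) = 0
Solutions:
 v(y) = C1*exp(4*y)


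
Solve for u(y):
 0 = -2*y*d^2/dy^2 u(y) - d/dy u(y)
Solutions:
 u(y) = C1 + C2*sqrt(y)


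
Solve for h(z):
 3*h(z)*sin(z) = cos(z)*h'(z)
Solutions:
 h(z) = C1/cos(z)^3


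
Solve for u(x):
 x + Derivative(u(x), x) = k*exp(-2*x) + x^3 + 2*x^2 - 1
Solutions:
 u(x) = C1 - k*exp(-2*x)/2 + x^4/4 + 2*x^3/3 - x^2/2 - x


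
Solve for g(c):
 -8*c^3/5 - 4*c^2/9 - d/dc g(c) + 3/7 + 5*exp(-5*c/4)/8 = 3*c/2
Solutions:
 g(c) = C1 - 2*c^4/5 - 4*c^3/27 - 3*c^2/4 + 3*c/7 - exp(-5*c/4)/2


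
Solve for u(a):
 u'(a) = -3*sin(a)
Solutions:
 u(a) = C1 + 3*cos(a)


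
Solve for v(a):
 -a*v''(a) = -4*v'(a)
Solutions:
 v(a) = C1 + C2*a^5


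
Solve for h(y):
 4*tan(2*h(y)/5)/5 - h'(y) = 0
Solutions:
 h(y) = -5*asin(C1*exp(8*y/25))/2 + 5*pi/2
 h(y) = 5*asin(C1*exp(8*y/25))/2


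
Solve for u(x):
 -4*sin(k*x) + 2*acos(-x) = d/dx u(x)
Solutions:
 u(x) = C1 + 2*x*acos(-x) + 2*sqrt(1 - x^2) - 4*Piecewise((-cos(k*x)/k, Ne(k, 0)), (0, True))


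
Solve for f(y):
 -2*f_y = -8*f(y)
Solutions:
 f(y) = C1*exp(4*y)


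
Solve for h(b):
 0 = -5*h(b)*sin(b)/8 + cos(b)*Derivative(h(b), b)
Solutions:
 h(b) = C1/cos(b)^(5/8)


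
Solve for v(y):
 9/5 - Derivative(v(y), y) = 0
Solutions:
 v(y) = C1 + 9*y/5


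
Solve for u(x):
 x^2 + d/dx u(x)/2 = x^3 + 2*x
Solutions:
 u(x) = C1 + x^4/2 - 2*x^3/3 + 2*x^2


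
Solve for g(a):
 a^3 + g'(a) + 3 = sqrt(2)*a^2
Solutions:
 g(a) = C1 - a^4/4 + sqrt(2)*a^3/3 - 3*a


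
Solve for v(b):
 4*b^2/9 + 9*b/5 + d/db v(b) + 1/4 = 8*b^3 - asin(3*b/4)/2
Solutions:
 v(b) = C1 + 2*b^4 - 4*b^3/27 - 9*b^2/10 - b*asin(3*b/4)/2 - b/4 - sqrt(16 - 9*b^2)/6


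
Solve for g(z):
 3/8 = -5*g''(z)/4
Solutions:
 g(z) = C1 + C2*z - 3*z^2/20


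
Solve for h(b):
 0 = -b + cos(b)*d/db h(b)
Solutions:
 h(b) = C1 + Integral(b/cos(b), b)


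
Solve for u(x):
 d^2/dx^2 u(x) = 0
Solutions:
 u(x) = C1 + C2*x


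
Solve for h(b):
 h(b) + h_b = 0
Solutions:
 h(b) = C1*exp(-b)


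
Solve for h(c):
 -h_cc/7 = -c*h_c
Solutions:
 h(c) = C1 + C2*erfi(sqrt(14)*c/2)


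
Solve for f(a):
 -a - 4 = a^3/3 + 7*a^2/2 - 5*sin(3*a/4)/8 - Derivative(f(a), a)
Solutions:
 f(a) = C1 + a^4/12 + 7*a^3/6 + a^2/2 + 4*a + 5*cos(3*a/4)/6


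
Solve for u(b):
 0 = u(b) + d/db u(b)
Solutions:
 u(b) = C1*exp(-b)


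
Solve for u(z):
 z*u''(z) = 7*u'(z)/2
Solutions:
 u(z) = C1 + C2*z^(9/2)


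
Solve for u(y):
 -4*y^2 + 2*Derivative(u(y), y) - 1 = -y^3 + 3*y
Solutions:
 u(y) = C1 - y^4/8 + 2*y^3/3 + 3*y^2/4 + y/2


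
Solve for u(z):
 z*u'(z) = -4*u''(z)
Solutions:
 u(z) = C1 + C2*erf(sqrt(2)*z/4)


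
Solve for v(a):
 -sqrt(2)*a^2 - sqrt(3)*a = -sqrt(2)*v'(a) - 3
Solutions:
 v(a) = C1 + a^3/3 + sqrt(6)*a^2/4 - 3*sqrt(2)*a/2


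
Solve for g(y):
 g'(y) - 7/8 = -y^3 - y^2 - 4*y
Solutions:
 g(y) = C1 - y^4/4 - y^3/3 - 2*y^2 + 7*y/8


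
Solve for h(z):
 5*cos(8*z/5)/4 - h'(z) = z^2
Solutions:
 h(z) = C1 - z^3/3 + 25*sin(8*z/5)/32


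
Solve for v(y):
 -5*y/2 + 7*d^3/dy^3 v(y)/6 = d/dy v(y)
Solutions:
 v(y) = C1 + C2*exp(-sqrt(42)*y/7) + C3*exp(sqrt(42)*y/7) - 5*y^2/4


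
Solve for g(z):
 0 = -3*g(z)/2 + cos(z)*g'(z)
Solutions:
 g(z) = C1*(sin(z) + 1)^(3/4)/(sin(z) - 1)^(3/4)


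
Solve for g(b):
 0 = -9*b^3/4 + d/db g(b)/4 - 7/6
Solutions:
 g(b) = C1 + 9*b^4/4 + 14*b/3


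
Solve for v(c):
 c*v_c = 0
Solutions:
 v(c) = C1


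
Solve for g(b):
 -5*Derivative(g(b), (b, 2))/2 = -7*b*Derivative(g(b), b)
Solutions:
 g(b) = C1 + C2*erfi(sqrt(35)*b/5)


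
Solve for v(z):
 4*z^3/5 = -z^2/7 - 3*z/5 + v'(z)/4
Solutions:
 v(z) = C1 + 4*z^4/5 + 4*z^3/21 + 6*z^2/5


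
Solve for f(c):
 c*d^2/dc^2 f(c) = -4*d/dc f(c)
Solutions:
 f(c) = C1 + C2/c^3


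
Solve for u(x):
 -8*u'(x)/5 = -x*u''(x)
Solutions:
 u(x) = C1 + C2*x^(13/5)


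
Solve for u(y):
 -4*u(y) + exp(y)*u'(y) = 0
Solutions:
 u(y) = C1*exp(-4*exp(-y))
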